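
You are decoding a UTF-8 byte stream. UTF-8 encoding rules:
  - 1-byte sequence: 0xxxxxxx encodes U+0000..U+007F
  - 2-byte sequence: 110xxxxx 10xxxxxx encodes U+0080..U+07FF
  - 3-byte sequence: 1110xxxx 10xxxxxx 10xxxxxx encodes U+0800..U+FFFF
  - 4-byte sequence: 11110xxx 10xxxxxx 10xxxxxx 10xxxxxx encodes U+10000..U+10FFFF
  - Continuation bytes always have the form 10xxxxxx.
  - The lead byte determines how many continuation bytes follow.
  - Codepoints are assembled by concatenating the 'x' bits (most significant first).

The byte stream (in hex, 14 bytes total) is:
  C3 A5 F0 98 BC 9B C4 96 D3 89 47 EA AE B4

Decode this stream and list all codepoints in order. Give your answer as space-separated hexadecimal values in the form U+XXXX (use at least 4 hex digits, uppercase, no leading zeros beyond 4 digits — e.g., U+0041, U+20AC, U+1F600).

Byte[0]=C3: 2-byte lead, need 1 cont bytes. acc=0x3
Byte[1]=A5: continuation. acc=(acc<<6)|0x25=0xE5
Completed: cp=U+00E5 (starts at byte 0)
Byte[2]=F0: 4-byte lead, need 3 cont bytes. acc=0x0
Byte[3]=98: continuation. acc=(acc<<6)|0x18=0x18
Byte[4]=BC: continuation. acc=(acc<<6)|0x3C=0x63C
Byte[5]=9B: continuation. acc=(acc<<6)|0x1B=0x18F1B
Completed: cp=U+18F1B (starts at byte 2)
Byte[6]=C4: 2-byte lead, need 1 cont bytes. acc=0x4
Byte[7]=96: continuation. acc=(acc<<6)|0x16=0x116
Completed: cp=U+0116 (starts at byte 6)
Byte[8]=D3: 2-byte lead, need 1 cont bytes. acc=0x13
Byte[9]=89: continuation. acc=(acc<<6)|0x09=0x4C9
Completed: cp=U+04C9 (starts at byte 8)
Byte[10]=47: 1-byte ASCII. cp=U+0047
Byte[11]=EA: 3-byte lead, need 2 cont bytes. acc=0xA
Byte[12]=AE: continuation. acc=(acc<<6)|0x2E=0x2AE
Byte[13]=B4: continuation. acc=(acc<<6)|0x34=0xABB4
Completed: cp=U+ABB4 (starts at byte 11)

Answer: U+00E5 U+18F1B U+0116 U+04C9 U+0047 U+ABB4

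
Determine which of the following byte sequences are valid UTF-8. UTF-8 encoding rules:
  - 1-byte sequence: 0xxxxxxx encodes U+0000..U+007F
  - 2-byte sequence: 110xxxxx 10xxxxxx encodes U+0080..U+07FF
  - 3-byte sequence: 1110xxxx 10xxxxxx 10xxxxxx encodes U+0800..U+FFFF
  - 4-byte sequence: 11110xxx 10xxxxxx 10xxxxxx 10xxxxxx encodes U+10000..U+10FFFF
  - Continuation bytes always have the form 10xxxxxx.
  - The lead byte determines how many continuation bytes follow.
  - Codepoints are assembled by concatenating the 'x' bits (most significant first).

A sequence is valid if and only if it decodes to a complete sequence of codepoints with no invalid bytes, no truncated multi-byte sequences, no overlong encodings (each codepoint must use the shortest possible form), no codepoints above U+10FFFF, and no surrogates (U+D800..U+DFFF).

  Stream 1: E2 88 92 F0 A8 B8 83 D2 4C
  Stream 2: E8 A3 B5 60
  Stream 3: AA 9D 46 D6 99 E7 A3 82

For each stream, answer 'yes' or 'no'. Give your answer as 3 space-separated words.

Answer: no yes no

Derivation:
Stream 1: error at byte offset 8. INVALID
Stream 2: decodes cleanly. VALID
Stream 3: error at byte offset 0. INVALID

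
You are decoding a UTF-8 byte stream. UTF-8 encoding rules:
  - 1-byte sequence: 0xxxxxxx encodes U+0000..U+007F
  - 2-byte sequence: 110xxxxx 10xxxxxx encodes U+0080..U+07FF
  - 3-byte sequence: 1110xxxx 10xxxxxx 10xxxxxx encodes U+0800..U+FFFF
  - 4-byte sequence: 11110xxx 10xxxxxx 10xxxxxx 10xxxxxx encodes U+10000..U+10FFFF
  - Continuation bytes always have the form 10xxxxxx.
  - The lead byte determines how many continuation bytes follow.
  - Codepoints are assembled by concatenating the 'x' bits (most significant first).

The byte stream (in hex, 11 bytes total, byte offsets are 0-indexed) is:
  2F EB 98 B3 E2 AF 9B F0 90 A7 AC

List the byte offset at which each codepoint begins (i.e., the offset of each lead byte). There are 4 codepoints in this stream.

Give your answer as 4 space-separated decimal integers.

Answer: 0 1 4 7

Derivation:
Byte[0]=2F: 1-byte ASCII. cp=U+002F
Byte[1]=EB: 3-byte lead, need 2 cont bytes. acc=0xB
Byte[2]=98: continuation. acc=(acc<<6)|0x18=0x2D8
Byte[3]=B3: continuation. acc=(acc<<6)|0x33=0xB633
Completed: cp=U+B633 (starts at byte 1)
Byte[4]=E2: 3-byte lead, need 2 cont bytes. acc=0x2
Byte[5]=AF: continuation. acc=(acc<<6)|0x2F=0xAF
Byte[6]=9B: continuation. acc=(acc<<6)|0x1B=0x2BDB
Completed: cp=U+2BDB (starts at byte 4)
Byte[7]=F0: 4-byte lead, need 3 cont bytes. acc=0x0
Byte[8]=90: continuation. acc=(acc<<6)|0x10=0x10
Byte[9]=A7: continuation. acc=(acc<<6)|0x27=0x427
Byte[10]=AC: continuation. acc=(acc<<6)|0x2C=0x109EC
Completed: cp=U+109EC (starts at byte 7)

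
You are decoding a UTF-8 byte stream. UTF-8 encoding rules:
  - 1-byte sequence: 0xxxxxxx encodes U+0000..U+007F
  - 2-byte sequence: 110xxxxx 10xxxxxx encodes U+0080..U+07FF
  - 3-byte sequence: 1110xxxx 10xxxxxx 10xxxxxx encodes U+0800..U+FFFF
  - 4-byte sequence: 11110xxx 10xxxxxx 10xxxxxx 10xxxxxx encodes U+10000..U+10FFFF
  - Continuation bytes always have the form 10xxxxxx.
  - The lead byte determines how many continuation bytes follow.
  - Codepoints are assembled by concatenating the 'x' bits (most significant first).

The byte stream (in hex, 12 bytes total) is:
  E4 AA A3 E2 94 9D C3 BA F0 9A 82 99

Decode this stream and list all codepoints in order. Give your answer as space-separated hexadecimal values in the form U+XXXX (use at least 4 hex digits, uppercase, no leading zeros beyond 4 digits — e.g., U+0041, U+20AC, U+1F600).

Answer: U+4AA3 U+251D U+00FA U+1A099

Derivation:
Byte[0]=E4: 3-byte lead, need 2 cont bytes. acc=0x4
Byte[1]=AA: continuation. acc=(acc<<6)|0x2A=0x12A
Byte[2]=A3: continuation. acc=(acc<<6)|0x23=0x4AA3
Completed: cp=U+4AA3 (starts at byte 0)
Byte[3]=E2: 3-byte lead, need 2 cont bytes. acc=0x2
Byte[4]=94: continuation. acc=(acc<<6)|0x14=0x94
Byte[5]=9D: continuation. acc=(acc<<6)|0x1D=0x251D
Completed: cp=U+251D (starts at byte 3)
Byte[6]=C3: 2-byte lead, need 1 cont bytes. acc=0x3
Byte[7]=BA: continuation. acc=(acc<<6)|0x3A=0xFA
Completed: cp=U+00FA (starts at byte 6)
Byte[8]=F0: 4-byte lead, need 3 cont bytes. acc=0x0
Byte[9]=9A: continuation. acc=(acc<<6)|0x1A=0x1A
Byte[10]=82: continuation. acc=(acc<<6)|0x02=0x682
Byte[11]=99: continuation. acc=(acc<<6)|0x19=0x1A099
Completed: cp=U+1A099 (starts at byte 8)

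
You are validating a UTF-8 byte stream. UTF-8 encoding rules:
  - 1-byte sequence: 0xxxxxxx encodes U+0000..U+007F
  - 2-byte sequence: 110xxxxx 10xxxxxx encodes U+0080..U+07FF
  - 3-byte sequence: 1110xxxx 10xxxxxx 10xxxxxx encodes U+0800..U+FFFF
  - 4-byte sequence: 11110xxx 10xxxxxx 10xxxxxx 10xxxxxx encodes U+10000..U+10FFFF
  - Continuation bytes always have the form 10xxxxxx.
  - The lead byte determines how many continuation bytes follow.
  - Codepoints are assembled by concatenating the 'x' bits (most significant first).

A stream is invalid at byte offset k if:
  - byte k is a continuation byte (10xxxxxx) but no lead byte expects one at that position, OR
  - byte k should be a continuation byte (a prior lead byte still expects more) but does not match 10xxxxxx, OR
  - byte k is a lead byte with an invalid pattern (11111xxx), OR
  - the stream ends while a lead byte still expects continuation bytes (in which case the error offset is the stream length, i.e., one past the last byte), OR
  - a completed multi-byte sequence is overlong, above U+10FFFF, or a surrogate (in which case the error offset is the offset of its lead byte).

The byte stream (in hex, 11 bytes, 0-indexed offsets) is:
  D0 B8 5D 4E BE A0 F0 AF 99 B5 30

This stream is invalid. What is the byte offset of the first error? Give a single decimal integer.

Byte[0]=D0: 2-byte lead, need 1 cont bytes. acc=0x10
Byte[1]=B8: continuation. acc=(acc<<6)|0x38=0x438
Completed: cp=U+0438 (starts at byte 0)
Byte[2]=5D: 1-byte ASCII. cp=U+005D
Byte[3]=4E: 1-byte ASCII. cp=U+004E
Byte[4]=BE: INVALID lead byte (not 0xxx/110x/1110/11110)

Answer: 4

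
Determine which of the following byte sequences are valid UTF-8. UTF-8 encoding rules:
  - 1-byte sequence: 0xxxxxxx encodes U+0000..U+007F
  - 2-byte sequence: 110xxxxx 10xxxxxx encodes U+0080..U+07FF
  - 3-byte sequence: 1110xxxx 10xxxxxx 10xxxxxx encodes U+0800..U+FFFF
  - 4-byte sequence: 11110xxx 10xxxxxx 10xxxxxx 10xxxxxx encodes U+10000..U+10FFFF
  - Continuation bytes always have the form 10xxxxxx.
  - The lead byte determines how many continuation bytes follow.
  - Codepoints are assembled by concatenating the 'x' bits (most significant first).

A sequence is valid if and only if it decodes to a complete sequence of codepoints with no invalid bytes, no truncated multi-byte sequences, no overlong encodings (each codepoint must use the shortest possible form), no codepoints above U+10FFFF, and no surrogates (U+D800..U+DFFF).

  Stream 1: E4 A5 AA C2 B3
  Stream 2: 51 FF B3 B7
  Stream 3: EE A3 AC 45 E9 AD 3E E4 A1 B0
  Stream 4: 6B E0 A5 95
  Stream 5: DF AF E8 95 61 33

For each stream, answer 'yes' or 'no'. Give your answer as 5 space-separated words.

Stream 1: decodes cleanly. VALID
Stream 2: error at byte offset 1. INVALID
Stream 3: error at byte offset 6. INVALID
Stream 4: decodes cleanly. VALID
Stream 5: error at byte offset 4. INVALID

Answer: yes no no yes no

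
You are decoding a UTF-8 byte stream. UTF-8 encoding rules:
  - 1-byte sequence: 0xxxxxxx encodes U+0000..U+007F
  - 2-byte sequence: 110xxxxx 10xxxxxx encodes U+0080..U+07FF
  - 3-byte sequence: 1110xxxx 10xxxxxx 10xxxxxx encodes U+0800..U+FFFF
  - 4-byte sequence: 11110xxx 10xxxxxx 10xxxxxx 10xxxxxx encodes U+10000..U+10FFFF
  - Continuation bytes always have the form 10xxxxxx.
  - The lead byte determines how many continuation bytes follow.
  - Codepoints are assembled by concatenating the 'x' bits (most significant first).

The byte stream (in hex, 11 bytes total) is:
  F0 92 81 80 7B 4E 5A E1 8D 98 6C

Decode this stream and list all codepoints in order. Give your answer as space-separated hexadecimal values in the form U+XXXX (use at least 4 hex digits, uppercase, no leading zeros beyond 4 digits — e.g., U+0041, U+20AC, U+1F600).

Answer: U+12040 U+007B U+004E U+005A U+1358 U+006C

Derivation:
Byte[0]=F0: 4-byte lead, need 3 cont bytes. acc=0x0
Byte[1]=92: continuation. acc=(acc<<6)|0x12=0x12
Byte[2]=81: continuation. acc=(acc<<6)|0x01=0x481
Byte[3]=80: continuation. acc=(acc<<6)|0x00=0x12040
Completed: cp=U+12040 (starts at byte 0)
Byte[4]=7B: 1-byte ASCII. cp=U+007B
Byte[5]=4E: 1-byte ASCII. cp=U+004E
Byte[6]=5A: 1-byte ASCII. cp=U+005A
Byte[7]=E1: 3-byte lead, need 2 cont bytes. acc=0x1
Byte[8]=8D: continuation. acc=(acc<<6)|0x0D=0x4D
Byte[9]=98: continuation. acc=(acc<<6)|0x18=0x1358
Completed: cp=U+1358 (starts at byte 7)
Byte[10]=6C: 1-byte ASCII. cp=U+006C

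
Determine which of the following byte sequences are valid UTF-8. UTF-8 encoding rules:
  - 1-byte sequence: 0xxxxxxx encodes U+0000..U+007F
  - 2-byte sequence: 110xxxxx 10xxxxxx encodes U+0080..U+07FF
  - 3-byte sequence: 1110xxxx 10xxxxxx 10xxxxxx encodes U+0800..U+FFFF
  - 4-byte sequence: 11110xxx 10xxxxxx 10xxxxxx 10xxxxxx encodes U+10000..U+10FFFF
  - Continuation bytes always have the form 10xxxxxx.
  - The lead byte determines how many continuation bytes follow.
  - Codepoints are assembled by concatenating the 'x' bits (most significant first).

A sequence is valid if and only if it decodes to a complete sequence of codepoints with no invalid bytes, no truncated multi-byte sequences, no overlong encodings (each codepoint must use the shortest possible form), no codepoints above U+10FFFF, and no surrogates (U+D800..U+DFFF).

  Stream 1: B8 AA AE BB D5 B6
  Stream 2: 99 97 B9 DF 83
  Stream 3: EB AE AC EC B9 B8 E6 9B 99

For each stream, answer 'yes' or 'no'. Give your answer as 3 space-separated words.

Stream 1: error at byte offset 0. INVALID
Stream 2: error at byte offset 0. INVALID
Stream 3: decodes cleanly. VALID

Answer: no no yes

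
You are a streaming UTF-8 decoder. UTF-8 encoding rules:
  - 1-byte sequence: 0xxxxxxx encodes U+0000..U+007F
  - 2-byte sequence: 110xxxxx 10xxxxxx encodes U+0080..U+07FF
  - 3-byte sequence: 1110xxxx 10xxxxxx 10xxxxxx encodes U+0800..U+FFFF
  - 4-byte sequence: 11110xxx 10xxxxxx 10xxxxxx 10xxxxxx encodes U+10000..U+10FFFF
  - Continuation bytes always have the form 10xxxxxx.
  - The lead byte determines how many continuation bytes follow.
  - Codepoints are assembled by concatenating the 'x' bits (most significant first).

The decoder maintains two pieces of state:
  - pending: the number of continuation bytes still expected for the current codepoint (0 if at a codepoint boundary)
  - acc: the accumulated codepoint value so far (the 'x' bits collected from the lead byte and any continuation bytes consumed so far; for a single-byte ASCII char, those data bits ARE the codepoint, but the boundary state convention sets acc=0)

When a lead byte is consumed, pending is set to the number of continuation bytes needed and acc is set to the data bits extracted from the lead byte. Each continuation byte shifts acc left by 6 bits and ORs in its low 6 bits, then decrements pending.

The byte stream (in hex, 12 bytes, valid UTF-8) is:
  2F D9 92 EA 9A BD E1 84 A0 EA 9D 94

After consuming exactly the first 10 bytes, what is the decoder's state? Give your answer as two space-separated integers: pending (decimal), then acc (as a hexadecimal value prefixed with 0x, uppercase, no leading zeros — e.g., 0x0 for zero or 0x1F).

Answer: 2 0xA

Derivation:
Byte[0]=2F: 1-byte. pending=0, acc=0x0
Byte[1]=D9: 2-byte lead. pending=1, acc=0x19
Byte[2]=92: continuation. acc=(acc<<6)|0x12=0x652, pending=0
Byte[3]=EA: 3-byte lead. pending=2, acc=0xA
Byte[4]=9A: continuation. acc=(acc<<6)|0x1A=0x29A, pending=1
Byte[5]=BD: continuation. acc=(acc<<6)|0x3D=0xA6BD, pending=0
Byte[6]=E1: 3-byte lead. pending=2, acc=0x1
Byte[7]=84: continuation. acc=(acc<<6)|0x04=0x44, pending=1
Byte[8]=A0: continuation. acc=(acc<<6)|0x20=0x1120, pending=0
Byte[9]=EA: 3-byte lead. pending=2, acc=0xA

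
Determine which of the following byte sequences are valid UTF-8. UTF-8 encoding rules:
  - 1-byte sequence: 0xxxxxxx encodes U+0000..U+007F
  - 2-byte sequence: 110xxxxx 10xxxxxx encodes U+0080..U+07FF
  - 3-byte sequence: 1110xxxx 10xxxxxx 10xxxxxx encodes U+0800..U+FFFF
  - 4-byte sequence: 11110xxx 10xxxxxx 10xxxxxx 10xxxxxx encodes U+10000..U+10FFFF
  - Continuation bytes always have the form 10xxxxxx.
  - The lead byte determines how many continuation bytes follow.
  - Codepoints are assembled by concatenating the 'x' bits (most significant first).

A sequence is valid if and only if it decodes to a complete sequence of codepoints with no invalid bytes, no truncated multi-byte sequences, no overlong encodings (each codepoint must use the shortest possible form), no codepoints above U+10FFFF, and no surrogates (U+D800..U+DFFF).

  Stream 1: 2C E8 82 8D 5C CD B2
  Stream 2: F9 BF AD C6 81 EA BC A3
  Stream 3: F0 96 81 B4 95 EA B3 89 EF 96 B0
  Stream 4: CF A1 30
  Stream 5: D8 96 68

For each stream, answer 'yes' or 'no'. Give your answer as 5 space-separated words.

Stream 1: decodes cleanly. VALID
Stream 2: error at byte offset 0. INVALID
Stream 3: error at byte offset 4. INVALID
Stream 4: decodes cleanly. VALID
Stream 5: decodes cleanly. VALID

Answer: yes no no yes yes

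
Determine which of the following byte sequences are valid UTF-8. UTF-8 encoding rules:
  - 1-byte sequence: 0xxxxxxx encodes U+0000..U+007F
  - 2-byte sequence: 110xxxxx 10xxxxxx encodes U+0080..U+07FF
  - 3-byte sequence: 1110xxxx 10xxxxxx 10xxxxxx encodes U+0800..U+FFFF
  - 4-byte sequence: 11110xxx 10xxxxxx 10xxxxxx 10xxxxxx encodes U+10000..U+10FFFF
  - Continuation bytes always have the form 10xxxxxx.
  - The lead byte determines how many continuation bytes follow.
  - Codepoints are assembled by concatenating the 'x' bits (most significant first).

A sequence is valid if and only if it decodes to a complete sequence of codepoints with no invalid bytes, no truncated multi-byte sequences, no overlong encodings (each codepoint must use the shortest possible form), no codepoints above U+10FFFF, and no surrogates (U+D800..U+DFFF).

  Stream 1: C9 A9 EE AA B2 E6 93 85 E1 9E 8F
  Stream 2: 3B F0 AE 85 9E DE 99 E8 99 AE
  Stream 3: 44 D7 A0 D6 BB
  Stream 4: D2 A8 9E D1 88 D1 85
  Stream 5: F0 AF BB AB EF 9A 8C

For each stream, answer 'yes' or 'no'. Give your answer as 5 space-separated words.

Answer: yes yes yes no yes

Derivation:
Stream 1: decodes cleanly. VALID
Stream 2: decodes cleanly. VALID
Stream 3: decodes cleanly. VALID
Stream 4: error at byte offset 2. INVALID
Stream 5: decodes cleanly. VALID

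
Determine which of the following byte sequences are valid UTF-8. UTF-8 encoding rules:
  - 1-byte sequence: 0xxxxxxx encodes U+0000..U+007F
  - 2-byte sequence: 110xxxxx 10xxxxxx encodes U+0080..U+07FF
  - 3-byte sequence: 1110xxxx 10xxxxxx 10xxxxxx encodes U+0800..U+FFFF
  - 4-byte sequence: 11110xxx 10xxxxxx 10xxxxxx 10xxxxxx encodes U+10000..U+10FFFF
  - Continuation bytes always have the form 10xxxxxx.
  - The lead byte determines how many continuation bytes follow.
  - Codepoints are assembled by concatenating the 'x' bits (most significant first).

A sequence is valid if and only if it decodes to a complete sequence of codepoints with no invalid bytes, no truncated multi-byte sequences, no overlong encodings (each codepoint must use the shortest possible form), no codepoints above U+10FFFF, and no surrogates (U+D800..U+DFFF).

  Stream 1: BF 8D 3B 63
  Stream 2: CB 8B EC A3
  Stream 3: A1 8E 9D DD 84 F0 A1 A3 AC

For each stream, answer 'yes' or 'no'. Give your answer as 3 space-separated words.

Answer: no no no

Derivation:
Stream 1: error at byte offset 0. INVALID
Stream 2: error at byte offset 4. INVALID
Stream 3: error at byte offset 0. INVALID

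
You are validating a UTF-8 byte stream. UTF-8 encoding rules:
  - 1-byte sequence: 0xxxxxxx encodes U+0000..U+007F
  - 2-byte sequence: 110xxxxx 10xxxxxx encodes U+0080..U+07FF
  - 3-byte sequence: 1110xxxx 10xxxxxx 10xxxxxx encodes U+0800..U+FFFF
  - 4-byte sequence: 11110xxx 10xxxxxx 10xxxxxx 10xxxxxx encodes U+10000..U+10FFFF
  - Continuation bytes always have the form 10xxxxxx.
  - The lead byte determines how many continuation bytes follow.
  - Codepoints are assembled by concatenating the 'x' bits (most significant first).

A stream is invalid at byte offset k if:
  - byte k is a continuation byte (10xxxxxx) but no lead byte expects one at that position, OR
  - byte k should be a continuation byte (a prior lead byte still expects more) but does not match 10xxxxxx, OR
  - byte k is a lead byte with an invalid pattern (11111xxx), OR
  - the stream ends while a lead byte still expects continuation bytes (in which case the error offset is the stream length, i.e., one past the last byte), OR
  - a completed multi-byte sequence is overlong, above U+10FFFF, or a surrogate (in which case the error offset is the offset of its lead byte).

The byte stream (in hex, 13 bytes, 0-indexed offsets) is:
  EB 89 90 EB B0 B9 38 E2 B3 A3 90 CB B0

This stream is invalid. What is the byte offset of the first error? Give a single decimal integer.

Answer: 10

Derivation:
Byte[0]=EB: 3-byte lead, need 2 cont bytes. acc=0xB
Byte[1]=89: continuation. acc=(acc<<6)|0x09=0x2C9
Byte[2]=90: continuation. acc=(acc<<6)|0x10=0xB250
Completed: cp=U+B250 (starts at byte 0)
Byte[3]=EB: 3-byte lead, need 2 cont bytes. acc=0xB
Byte[4]=B0: continuation. acc=(acc<<6)|0x30=0x2F0
Byte[5]=B9: continuation. acc=(acc<<6)|0x39=0xBC39
Completed: cp=U+BC39 (starts at byte 3)
Byte[6]=38: 1-byte ASCII. cp=U+0038
Byte[7]=E2: 3-byte lead, need 2 cont bytes. acc=0x2
Byte[8]=B3: continuation. acc=(acc<<6)|0x33=0xB3
Byte[9]=A3: continuation. acc=(acc<<6)|0x23=0x2CE3
Completed: cp=U+2CE3 (starts at byte 7)
Byte[10]=90: INVALID lead byte (not 0xxx/110x/1110/11110)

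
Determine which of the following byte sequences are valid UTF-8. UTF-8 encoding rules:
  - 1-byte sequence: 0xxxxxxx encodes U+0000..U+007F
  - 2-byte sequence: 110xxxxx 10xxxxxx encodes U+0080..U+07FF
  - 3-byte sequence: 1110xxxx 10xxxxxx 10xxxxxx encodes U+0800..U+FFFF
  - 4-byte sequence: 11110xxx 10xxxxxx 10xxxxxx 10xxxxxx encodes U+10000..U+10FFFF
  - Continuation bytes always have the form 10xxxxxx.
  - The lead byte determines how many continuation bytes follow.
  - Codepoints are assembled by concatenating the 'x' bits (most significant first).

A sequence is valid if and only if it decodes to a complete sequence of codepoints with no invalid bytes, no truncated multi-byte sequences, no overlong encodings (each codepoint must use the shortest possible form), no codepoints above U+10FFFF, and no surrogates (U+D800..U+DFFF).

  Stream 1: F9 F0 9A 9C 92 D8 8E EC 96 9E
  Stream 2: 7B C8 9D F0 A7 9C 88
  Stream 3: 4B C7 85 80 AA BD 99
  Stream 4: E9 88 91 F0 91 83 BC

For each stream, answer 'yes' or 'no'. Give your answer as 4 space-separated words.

Stream 1: error at byte offset 0. INVALID
Stream 2: decodes cleanly. VALID
Stream 3: error at byte offset 3. INVALID
Stream 4: decodes cleanly. VALID

Answer: no yes no yes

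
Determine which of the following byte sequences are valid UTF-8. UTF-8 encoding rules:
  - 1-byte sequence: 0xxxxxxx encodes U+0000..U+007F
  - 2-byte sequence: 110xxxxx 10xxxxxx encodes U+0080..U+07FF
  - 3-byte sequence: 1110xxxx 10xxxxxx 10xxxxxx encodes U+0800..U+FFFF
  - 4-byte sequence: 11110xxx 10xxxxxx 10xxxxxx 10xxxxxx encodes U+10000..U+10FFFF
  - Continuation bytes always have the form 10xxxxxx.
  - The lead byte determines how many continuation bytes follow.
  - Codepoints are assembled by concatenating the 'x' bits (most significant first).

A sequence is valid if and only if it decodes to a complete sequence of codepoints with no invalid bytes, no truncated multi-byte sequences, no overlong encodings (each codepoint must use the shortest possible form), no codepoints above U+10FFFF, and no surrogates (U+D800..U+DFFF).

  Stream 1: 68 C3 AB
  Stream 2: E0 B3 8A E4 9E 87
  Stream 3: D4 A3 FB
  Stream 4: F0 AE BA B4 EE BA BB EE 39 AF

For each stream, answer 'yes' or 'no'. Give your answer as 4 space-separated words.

Answer: yes yes no no

Derivation:
Stream 1: decodes cleanly. VALID
Stream 2: decodes cleanly. VALID
Stream 3: error at byte offset 2. INVALID
Stream 4: error at byte offset 8. INVALID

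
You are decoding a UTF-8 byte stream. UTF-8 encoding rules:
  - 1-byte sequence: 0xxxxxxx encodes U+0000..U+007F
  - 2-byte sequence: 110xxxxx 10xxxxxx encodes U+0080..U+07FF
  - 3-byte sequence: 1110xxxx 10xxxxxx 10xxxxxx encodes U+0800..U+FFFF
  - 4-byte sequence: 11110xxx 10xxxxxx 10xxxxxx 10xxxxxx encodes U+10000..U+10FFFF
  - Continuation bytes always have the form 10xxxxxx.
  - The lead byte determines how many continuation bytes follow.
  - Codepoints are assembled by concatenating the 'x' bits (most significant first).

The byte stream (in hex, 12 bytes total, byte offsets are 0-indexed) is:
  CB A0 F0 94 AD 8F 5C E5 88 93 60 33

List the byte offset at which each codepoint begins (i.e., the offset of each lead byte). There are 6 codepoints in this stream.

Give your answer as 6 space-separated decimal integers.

Byte[0]=CB: 2-byte lead, need 1 cont bytes. acc=0xB
Byte[1]=A0: continuation. acc=(acc<<6)|0x20=0x2E0
Completed: cp=U+02E0 (starts at byte 0)
Byte[2]=F0: 4-byte lead, need 3 cont bytes. acc=0x0
Byte[3]=94: continuation. acc=(acc<<6)|0x14=0x14
Byte[4]=AD: continuation. acc=(acc<<6)|0x2D=0x52D
Byte[5]=8F: continuation. acc=(acc<<6)|0x0F=0x14B4F
Completed: cp=U+14B4F (starts at byte 2)
Byte[6]=5C: 1-byte ASCII. cp=U+005C
Byte[7]=E5: 3-byte lead, need 2 cont bytes. acc=0x5
Byte[8]=88: continuation. acc=(acc<<6)|0x08=0x148
Byte[9]=93: continuation. acc=(acc<<6)|0x13=0x5213
Completed: cp=U+5213 (starts at byte 7)
Byte[10]=60: 1-byte ASCII. cp=U+0060
Byte[11]=33: 1-byte ASCII. cp=U+0033

Answer: 0 2 6 7 10 11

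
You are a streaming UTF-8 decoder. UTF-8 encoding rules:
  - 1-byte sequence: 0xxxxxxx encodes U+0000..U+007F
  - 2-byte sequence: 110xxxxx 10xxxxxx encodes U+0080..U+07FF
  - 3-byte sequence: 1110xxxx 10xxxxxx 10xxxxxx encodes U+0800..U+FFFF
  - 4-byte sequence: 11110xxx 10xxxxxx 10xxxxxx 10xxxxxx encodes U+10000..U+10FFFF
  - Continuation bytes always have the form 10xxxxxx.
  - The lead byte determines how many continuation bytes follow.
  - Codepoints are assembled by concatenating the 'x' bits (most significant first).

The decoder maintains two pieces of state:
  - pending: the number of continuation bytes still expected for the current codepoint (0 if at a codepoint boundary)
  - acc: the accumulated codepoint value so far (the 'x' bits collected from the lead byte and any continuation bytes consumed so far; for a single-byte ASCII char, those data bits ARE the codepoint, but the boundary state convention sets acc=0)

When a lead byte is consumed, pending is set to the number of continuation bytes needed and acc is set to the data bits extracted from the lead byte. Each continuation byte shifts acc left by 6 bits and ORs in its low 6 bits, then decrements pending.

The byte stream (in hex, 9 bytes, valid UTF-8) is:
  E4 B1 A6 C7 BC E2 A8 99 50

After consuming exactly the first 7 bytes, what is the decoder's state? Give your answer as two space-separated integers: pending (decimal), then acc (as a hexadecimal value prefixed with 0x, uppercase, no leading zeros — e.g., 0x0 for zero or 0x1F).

Answer: 1 0xA8

Derivation:
Byte[0]=E4: 3-byte lead. pending=2, acc=0x4
Byte[1]=B1: continuation. acc=(acc<<6)|0x31=0x131, pending=1
Byte[2]=A6: continuation. acc=(acc<<6)|0x26=0x4C66, pending=0
Byte[3]=C7: 2-byte lead. pending=1, acc=0x7
Byte[4]=BC: continuation. acc=(acc<<6)|0x3C=0x1FC, pending=0
Byte[5]=E2: 3-byte lead. pending=2, acc=0x2
Byte[6]=A8: continuation. acc=(acc<<6)|0x28=0xA8, pending=1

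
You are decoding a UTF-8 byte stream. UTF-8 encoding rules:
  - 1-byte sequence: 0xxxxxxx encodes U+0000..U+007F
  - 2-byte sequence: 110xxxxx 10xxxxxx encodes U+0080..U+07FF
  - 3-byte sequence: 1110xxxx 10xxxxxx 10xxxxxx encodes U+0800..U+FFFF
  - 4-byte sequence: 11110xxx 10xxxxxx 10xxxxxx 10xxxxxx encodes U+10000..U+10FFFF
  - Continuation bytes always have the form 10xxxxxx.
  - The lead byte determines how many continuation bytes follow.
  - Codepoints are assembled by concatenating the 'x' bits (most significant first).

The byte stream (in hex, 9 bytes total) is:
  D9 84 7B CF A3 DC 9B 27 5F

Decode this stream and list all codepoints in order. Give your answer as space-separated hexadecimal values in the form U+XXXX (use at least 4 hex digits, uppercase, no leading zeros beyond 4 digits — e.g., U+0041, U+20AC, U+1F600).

Answer: U+0644 U+007B U+03E3 U+071B U+0027 U+005F

Derivation:
Byte[0]=D9: 2-byte lead, need 1 cont bytes. acc=0x19
Byte[1]=84: continuation. acc=(acc<<6)|0x04=0x644
Completed: cp=U+0644 (starts at byte 0)
Byte[2]=7B: 1-byte ASCII. cp=U+007B
Byte[3]=CF: 2-byte lead, need 1 cont bytes. acc=0xF
Byte[4]=A3: continuation. acc=(acc<<6)|0x23=0x3E3
Completed: cp=U+03E3 (starts at byte 3)
Byte[5]=DC: 2-byte lead, need 1 cont bytes. acc=0x1C
Byte[6]=9B: continuation. acc=(acc<<6)|0x1B=0x71B
Completed: cp=U+071B (starts at byte 5)
Byte[7]=27: 1-byte ASCII. cp=U+0027
Byte[8]=5F: 1-byte ASCII. cp=U+005F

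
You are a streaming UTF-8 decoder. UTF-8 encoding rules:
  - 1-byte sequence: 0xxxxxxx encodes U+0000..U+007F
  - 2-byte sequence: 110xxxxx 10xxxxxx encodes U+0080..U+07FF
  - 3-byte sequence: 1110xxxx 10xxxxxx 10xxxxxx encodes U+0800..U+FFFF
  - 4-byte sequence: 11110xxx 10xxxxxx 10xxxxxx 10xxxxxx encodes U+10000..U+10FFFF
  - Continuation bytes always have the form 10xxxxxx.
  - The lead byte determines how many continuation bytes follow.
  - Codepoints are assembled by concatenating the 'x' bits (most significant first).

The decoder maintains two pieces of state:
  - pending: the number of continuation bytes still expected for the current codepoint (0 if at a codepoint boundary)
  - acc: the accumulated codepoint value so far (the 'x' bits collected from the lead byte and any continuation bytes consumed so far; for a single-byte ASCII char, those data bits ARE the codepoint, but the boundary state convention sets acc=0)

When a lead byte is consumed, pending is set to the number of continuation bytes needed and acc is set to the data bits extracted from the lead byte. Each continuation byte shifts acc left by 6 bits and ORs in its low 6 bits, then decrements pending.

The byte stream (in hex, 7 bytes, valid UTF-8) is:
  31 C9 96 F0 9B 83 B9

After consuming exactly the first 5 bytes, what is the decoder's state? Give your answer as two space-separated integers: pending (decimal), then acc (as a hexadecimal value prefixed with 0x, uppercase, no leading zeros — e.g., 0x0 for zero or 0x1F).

Byte[0]=31: 1-byte. pending=0, acc=0x0
Byte[1]=C9: 2-byte lead. pending=1, acc=0x9
Byte[2]=96: continuation. acc=(acc<<6)|0x16=0x256, pending=0
Byte[3]=F0: 4-byte lead. pending=3, acc=0x0
Byte[4]=9B: continuation. acc=(acc<<6)|0x1B=0x1B, pending=2

Answer: 2 0x1B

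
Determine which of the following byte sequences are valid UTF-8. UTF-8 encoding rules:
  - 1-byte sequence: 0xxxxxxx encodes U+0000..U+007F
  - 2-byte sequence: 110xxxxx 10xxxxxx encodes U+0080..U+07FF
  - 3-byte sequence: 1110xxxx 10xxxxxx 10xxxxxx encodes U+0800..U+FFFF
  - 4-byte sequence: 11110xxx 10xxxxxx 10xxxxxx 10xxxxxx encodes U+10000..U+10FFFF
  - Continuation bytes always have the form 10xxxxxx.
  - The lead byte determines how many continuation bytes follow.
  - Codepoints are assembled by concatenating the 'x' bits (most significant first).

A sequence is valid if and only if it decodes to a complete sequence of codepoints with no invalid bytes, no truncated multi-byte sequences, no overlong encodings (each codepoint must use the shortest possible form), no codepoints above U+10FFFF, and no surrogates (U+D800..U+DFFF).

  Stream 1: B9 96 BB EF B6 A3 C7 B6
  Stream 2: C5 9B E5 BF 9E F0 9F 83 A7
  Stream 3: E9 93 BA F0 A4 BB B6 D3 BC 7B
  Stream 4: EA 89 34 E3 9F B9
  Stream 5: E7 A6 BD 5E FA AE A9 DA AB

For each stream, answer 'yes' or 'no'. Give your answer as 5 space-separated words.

Answer: no yes yes no no

Derivation:
Stream 1: error at byte offset 0. INVALID
Stream 2: decodes cleanly. VALID
Stream 3: decodes cleanly. VALID
Stream 4: error at byte offset 2. INVALID
Stream 5: error at byte offset 4. INVALID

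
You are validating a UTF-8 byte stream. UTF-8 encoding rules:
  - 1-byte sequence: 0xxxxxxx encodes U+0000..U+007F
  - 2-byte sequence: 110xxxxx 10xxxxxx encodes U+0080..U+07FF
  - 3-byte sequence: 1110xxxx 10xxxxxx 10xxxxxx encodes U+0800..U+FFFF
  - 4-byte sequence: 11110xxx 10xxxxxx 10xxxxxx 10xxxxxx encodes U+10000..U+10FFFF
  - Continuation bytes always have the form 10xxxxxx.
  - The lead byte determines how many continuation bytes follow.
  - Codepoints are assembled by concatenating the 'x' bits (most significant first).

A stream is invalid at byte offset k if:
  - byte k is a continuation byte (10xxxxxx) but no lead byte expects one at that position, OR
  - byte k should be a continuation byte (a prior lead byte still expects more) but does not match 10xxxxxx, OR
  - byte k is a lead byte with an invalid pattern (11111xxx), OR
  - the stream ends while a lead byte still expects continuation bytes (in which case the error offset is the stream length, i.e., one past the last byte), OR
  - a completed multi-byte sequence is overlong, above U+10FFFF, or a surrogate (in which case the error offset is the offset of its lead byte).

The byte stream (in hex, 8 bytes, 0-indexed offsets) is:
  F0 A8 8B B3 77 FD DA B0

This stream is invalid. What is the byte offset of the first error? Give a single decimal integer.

Byte[0]=F0: 4-byte lead, need 3 cont bytes. acc=0x0
Byte[1]=A8: continuation. acc=(acc<<6)|0x28=0x28
Byte[2]=8B: continuation. acc=(acc<<6)|0x0B=0xA0B
Byte[3]=B3: continuation. acc=(acc<<6)|0x33=0x282F3
Completed: cp=U+282F3 (starts at byte 0)
Byte[4]=77: 1-byte ASCII. cp=U+0077
Byte[5]=FD: INVALID lead byte (not 0xxx/110x/1110/11110)

Answer: 5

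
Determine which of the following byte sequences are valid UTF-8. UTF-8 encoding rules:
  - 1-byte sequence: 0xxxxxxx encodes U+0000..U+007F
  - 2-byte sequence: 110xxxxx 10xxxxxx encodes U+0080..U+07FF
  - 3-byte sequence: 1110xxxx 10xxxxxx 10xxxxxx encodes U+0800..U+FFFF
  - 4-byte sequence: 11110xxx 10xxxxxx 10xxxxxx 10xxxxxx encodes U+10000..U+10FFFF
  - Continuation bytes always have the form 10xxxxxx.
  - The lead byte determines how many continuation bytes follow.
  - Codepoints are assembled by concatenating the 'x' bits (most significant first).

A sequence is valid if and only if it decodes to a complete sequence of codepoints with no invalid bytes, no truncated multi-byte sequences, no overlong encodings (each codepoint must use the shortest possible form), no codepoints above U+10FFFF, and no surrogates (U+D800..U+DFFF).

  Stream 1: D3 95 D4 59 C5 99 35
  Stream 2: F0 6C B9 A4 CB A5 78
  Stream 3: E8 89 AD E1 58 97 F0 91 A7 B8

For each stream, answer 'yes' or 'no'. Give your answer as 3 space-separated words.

Stream 1: error at byte offset 3. INVALID
Stream 2: error at byte offset 1. INVALID
Stream 3: error at byte offset 4. INVALID

Answer: no no no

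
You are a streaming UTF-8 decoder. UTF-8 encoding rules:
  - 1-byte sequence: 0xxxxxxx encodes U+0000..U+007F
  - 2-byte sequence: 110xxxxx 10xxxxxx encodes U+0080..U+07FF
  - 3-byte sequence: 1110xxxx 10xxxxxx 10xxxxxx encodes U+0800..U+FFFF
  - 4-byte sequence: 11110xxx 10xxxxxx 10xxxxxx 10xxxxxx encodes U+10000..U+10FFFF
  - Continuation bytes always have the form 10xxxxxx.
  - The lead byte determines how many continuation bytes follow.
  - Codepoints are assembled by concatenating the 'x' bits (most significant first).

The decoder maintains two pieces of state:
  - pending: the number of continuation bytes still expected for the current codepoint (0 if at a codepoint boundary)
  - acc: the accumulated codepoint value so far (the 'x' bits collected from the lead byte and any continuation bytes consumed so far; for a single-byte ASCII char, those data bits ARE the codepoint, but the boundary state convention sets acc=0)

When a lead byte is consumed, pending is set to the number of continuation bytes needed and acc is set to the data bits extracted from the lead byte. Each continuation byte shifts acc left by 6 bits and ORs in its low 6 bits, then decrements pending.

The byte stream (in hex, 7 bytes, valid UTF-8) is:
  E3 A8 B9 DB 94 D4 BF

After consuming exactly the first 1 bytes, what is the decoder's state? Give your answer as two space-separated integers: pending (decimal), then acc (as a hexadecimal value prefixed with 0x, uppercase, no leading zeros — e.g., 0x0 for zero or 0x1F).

Answer: 2 0x3

Derivation:
Byte[0]=E3: 3-byte lead. pending=2, acc=0x3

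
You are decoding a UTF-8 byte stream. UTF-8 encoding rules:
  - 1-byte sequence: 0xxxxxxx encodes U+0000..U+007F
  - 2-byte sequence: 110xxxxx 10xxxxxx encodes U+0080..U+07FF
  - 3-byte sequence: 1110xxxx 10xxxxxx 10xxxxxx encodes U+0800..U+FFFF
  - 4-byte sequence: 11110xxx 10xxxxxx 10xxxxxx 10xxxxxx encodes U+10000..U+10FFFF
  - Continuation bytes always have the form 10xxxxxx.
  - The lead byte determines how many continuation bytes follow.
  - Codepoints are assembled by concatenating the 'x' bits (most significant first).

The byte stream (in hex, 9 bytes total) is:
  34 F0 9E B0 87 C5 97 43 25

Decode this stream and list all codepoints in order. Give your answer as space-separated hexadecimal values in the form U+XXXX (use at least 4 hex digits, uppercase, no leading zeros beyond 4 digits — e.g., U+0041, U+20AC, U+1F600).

Answer: U+0034 U+1EC07 U+0157 U+0043 U+0025

Derivation:
Byte[0]=34: 1-byte ASCII. cp=U+0034
Byte[1]=F0: 4-byte lead, need 3 cont bytes. acc=0x0
Byte[2]=9E: continuation. acc=(acc<<6)|0x1E=0x1E
Byte[3]=B0: continuation. acc=(acc<<6)|0x30=0x7B0
Byte[4]=87: continuation. acc=(acc<<6)|0x07=0x1EC07
Completed: cp=U+1EC07 (starts at byte 1)
Byte[5]=C5: 2-byte lead, need 1 cont bytes. acc=0x5
Byte[6]=97: continuation. acc=(acc<<6)|0x17=0x157
Completed: cp=U+0157 (starts at byte 5)
Byte[7]=43: 1-byte ASCII. cp=U+0043
Byte[8]=25: 1-byte ASCII. cp=U+0025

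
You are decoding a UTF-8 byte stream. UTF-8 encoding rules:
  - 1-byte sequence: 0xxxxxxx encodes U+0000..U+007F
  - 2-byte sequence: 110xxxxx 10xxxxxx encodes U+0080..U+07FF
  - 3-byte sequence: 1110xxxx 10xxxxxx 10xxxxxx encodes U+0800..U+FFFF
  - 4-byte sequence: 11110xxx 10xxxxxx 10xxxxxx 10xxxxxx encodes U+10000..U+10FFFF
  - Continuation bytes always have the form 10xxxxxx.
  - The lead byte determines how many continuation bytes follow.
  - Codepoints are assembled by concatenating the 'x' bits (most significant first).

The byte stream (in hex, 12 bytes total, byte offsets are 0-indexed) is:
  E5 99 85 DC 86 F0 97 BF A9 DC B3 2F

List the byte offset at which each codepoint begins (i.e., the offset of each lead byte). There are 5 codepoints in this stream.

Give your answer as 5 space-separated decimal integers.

Byte[0]=E5: 3-byte lead, need 2 cont bytes. acc=0x5
Byte[1]=99: continuation. acc=(acc<<6)|0x19=0x159
Byte[2]=85: continuation. acc=(acc<<6)|0x05=0x5645
Completed: cp=U+5645 (starts at byte 0)
Byte[3]=DC: 2-byte lead, need 1 cont bytes. acc=0x1C
Byte[4]=86: continuation. acc=(acc<<6)|0x06=0x706
Completed: cp=U+0706 (starts at byte 3)
Byte[5]=F0: 4-byte lead, need 3 cont bytes. acc=0x0
Byte[6]=97: continuation. acc=(acc<<6)|0x17=0x17
Byte[7]=BF: continuation. acc=(acc<<6)|0x3F=0x5FF
Byte[8]=A9: continuation. acc=(acc<<6)|0x29=0x17FE9
Completed: cp=U+17FE9 (starts at byte 5)
Byte[9]=DC: 2-byte lead, need 1 cont bytes. acc=0x1C
Byte[10]=B3: continuation. acc=(acc<<6)|0x33=0x733
Completed: cp=U+0733 (starts at byte 9)
Byte[11]=2F: 1-byte ASCII. cp=U+002F

Answer: 0 3 5 9 11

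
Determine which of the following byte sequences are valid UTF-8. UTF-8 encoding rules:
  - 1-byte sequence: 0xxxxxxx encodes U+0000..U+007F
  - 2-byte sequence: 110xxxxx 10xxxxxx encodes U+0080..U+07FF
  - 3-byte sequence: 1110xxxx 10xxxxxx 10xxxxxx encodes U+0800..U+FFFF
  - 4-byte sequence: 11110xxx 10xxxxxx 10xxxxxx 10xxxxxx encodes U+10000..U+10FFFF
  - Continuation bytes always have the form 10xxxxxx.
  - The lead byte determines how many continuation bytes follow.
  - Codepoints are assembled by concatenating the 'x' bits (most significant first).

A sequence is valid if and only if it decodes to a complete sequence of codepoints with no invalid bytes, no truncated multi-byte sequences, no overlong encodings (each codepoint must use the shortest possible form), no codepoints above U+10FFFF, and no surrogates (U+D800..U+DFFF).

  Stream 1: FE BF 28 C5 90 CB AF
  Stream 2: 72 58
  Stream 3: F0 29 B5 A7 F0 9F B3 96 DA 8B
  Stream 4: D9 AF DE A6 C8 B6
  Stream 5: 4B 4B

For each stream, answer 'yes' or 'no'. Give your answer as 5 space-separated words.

Stream 1: error at byte offset 0. INVALID
Stream 2: decodes cleanly. VALID
Stream 3: error at byte offset 1. INVALID
Stream 4: decodes cleanly. VALID
Stream 5: decodes cleanly. VALID

Answer: no yes no yes yes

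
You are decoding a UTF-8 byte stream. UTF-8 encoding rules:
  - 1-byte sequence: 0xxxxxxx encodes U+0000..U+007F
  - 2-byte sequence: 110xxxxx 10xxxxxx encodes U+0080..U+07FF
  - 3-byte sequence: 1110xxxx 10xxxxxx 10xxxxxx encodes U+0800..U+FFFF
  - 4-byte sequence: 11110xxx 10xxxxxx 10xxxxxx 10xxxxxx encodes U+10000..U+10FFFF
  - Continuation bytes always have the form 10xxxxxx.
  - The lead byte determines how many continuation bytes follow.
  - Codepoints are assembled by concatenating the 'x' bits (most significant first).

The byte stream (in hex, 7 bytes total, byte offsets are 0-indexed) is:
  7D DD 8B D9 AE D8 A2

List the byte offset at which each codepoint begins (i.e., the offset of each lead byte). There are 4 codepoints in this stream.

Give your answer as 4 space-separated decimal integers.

Answer: 0 1 3 5

Derivation:
Byte[0]=7D: 1-byte ASCII. cp=U+007D
Byte[1]=DD: 2-byte lead, need 1 cont bytes. acc=0x1D
Byte[2]=8B: continuation. acc=(acc<<6)|0x0B=0x74B
Completed: cp=U+074B (starts at byte 1)
Byte[3]=D9: 2-byte lead, need 1 cont bytes. acc=0x19
Byte[4]=AE: continuation. acc=(acc<<6)|0x2E=0x66E
Completed: cp=U+066E (starts at byte 3)
Byte[5]=D8: 2-byte lead, need 1 cont bytes. acc=0x18
Byte[6]=A2: continuation. acc=(acc<<6)|0x22=0x622
Completed: cp=U+0622 (starts at byte 5)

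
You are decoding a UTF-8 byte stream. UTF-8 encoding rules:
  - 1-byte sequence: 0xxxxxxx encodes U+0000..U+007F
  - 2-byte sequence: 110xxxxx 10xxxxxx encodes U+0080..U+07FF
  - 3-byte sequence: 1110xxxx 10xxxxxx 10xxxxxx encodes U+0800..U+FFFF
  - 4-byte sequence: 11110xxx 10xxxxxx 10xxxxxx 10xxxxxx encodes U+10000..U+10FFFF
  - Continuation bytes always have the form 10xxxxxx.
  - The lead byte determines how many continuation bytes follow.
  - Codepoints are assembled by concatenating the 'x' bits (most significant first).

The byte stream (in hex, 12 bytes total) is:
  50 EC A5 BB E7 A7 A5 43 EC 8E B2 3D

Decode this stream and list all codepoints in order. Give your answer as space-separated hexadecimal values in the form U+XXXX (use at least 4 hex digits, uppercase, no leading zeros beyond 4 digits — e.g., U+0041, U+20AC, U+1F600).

Answer: U+0050 U+C97B U+79E5 U+0043 U+C3B2 U+003D

Derivation:
Byte[0]=50: 1-byte ASCII. cp=U+0050
Byte[1]=EC: 3-byte lead, need 2 cont bytes. acc=0xC
Byte[2]=A5: continuation. acc=(acc<<6)|0x25=0x325
Byte[3]=BB: continuation. acc=(acc<<6)|0x3B=0xC97B
Completed: cp=U+C97B (starts at byte 1)
Byte[4]=E7: 3-byte lead, need 2 cont bytes. acc=0x7
Byte[5]=A7: continuation. acc=(acc<<6)|0x27=0x1E7
Byte[6]=A5: continuation. acc=(acc<<6)|0x25=0x79E5
Completed: cp=U+79E5 (starts at byte 4)
Byte[7]=43: 1-byte ASCII. cp=U+0043
Byte[8]=EC: 3-byte lead, need 2 cont bytes. acc=0xC
Byte[9]=8E: continuation. acc=(acc<<6)|0x0E=0x30E
Byte[10]=B2: continuation. acc=(acc<<6)|0x32=0xC3B2
Completed: cp=U+C3B2 (starts at byte 8)
Byte[11]=3D: 1-byte ASCII. cp=U+003D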